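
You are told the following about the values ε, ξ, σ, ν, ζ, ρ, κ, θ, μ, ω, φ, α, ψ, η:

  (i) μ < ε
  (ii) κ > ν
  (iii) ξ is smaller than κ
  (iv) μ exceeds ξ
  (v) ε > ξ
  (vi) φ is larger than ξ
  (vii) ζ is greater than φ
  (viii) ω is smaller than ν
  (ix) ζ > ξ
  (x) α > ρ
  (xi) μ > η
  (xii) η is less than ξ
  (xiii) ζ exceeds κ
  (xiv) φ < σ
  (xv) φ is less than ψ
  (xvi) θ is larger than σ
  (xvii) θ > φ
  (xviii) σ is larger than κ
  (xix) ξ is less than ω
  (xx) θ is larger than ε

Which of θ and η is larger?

θ

The relevant relations are η < ξ; ξ < ω; ω < ν; ν < κ; κ < σ; σ < θ.
Chaining these gives η < ξ < ω < ν < κ < σ < θ.
So η < θ; θ is the larger of the two.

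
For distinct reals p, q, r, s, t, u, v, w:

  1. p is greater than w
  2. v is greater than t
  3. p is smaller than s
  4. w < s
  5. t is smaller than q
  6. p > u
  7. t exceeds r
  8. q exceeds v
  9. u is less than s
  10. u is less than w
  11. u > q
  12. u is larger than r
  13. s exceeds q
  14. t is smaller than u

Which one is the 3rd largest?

w

The consecutive relations fix a unique order: r < t < v < q < u < w < p < s.
The 3rd largest is w.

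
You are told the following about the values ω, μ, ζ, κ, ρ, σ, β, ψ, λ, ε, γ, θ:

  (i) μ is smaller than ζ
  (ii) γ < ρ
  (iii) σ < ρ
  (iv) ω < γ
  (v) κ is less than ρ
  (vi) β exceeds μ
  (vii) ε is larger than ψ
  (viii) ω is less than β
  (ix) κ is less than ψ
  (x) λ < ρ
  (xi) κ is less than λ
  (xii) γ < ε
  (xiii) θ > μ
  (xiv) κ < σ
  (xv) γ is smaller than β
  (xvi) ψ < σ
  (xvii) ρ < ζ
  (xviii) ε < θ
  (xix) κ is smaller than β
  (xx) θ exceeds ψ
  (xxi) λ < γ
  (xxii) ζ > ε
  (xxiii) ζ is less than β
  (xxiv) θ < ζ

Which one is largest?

β

κ is not greatest since κ < λ; ψ is not greatest since ψ < ε; λ is not greatest since λ < γ; ω is not greatest since ω < γ; γ is not greatest since γ < ε; σ is not greatest since σ < ρ; ε is not greatest since ε < ζ; ρ is not greatest since ρ < ζ; μ is not greatest since μ < θ; θ is not greatest since θ < ζ; ζ is not greatest since ζ < β.
Only β has nothing above it, so β is the largest.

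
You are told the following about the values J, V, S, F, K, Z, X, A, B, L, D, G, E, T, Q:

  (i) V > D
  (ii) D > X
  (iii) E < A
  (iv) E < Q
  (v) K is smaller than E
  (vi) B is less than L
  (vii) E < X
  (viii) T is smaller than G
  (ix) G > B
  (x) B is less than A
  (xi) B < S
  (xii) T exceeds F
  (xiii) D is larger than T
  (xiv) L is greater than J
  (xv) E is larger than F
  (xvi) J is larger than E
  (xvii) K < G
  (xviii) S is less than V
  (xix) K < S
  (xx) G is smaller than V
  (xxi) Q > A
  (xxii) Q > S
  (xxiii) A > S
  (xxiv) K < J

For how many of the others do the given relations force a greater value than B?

6

From B the given relations immediately reach S, G, A, L.
From those, Q, V — 6 in total.
No other element is forced above B by the given relations, so the count is 6.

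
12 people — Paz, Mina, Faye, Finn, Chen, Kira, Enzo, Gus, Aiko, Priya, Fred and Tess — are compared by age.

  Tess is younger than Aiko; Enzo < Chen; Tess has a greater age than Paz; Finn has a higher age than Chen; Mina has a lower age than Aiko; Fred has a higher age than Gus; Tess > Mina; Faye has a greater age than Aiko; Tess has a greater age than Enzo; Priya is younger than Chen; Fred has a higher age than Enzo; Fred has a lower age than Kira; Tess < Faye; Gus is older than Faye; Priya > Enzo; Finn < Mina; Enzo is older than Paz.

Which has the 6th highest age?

Chaining the given pairs: Paz < Enzo < Priya < Chen < Finn < Mina < Tess < Aiko < Faye < Gus < Fred < Kira.
The 6th largest is Tess.

Tess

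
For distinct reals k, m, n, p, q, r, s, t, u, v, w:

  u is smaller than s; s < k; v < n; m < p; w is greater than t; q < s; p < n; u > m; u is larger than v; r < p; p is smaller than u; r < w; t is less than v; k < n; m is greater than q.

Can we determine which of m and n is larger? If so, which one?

n

Link the given pairs in sequence: m < u; u < s; s < k; k < n.
Chaining these gives m < u < s < k < n.
So n is larger.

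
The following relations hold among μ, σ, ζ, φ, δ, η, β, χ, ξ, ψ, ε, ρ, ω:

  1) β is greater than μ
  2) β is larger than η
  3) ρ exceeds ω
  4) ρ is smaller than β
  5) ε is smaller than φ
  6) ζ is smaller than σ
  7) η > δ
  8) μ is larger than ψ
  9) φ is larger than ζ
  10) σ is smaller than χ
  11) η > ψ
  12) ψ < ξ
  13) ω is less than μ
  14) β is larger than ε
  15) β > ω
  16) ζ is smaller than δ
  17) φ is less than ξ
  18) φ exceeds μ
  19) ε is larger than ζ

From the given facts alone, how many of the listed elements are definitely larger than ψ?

5

From ψ the given relations immediately reach μ, η, ξ.
From those, φ, β — 5 in total.
Nothing else is reachable above ψ; 5 in all.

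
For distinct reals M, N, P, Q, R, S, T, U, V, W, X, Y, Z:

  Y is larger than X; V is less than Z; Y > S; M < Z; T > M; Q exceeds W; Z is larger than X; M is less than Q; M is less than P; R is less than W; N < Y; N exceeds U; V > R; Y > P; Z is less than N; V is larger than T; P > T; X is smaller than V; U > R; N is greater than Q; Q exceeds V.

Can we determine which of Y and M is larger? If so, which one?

Link the given pairs in sequence: M < T; T < V; V < Z; Z < N; N < Y.
Chaining these gives M < T < V < Z < N < Y.
So Y is larger.

Y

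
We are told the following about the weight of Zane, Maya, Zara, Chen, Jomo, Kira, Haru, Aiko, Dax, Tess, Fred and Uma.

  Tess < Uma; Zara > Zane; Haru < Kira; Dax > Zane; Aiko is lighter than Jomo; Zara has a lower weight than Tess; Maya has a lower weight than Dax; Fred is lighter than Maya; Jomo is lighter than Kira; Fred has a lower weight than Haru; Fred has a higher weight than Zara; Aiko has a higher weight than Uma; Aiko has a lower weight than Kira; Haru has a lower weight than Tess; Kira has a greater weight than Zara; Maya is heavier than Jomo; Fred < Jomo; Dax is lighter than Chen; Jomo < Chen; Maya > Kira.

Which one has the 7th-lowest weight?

Aiko

The consecutive relations fix a unique order: Zane < Zara < Fred < Haru < Tess < Uma < Aiko < Jomo < Kira < Maya < Dax < Chen.
Counting 7 from the smallest end gives Aiko.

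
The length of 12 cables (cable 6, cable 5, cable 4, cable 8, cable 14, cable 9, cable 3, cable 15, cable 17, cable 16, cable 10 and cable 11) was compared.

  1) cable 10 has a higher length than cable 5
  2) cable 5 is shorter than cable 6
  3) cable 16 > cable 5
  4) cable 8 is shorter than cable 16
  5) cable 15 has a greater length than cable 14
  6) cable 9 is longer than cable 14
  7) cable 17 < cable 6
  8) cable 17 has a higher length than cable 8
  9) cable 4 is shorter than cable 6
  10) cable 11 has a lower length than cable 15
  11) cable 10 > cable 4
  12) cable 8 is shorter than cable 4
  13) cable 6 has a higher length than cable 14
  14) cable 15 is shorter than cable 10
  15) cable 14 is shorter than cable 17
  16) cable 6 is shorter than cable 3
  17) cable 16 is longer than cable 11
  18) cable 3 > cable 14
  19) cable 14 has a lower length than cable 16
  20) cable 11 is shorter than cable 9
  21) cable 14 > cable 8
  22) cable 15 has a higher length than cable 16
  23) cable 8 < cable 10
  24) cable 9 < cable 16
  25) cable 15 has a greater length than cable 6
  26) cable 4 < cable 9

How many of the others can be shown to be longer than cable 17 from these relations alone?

4

The elements the relations force above cable 17 are cable 6, cable 15, cable 10, cable 3 — no chain reaches any other.
That is 4.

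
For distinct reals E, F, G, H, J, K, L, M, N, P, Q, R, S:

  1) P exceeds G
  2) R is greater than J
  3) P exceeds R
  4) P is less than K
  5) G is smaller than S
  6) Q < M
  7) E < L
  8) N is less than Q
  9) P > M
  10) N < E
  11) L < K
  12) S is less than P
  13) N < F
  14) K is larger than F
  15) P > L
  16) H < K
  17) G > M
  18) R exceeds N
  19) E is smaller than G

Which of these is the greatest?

K

Chaining downward from K: directly below it, H, F, L, P; then N, R, E, M, G, S; then J, Q.
That covers every other element, and nothing is given above K, so K is the greatest.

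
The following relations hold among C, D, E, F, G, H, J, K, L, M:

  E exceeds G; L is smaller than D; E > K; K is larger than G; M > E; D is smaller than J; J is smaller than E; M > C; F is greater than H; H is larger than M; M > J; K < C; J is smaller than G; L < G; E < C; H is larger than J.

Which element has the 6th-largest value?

The consecutive relations fix a unique order: L < D < J < G < K < E < C < M < H < F.
Counting 6 from the largest end gives K.

K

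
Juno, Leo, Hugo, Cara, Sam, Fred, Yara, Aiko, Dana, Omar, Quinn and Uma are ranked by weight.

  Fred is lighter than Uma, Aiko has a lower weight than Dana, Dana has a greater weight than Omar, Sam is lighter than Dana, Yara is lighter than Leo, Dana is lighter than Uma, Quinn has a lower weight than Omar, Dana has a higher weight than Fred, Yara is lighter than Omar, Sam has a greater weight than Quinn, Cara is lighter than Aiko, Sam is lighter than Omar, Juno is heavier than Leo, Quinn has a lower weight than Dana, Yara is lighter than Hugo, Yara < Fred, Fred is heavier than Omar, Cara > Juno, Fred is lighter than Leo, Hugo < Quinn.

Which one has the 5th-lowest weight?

The consecutive relations fix a unique order: Yara < Hugo < Quinn < Sam < Omar < Fred < Leo < Juno < Cara < Aiko < Dana < Uma.
The 5th smallest is Omar.

Omar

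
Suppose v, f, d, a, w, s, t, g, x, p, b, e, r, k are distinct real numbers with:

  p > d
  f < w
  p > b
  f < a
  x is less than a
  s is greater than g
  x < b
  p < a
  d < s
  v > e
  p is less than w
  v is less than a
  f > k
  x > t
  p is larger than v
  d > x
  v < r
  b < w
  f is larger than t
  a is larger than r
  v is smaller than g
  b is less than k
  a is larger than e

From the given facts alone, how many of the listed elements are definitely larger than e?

Directly above e: v, a.
One step further: p, g, r (5 so far).
One step further: s, w (7 so far).
Nothing else is reachable above e; 7 in all.

7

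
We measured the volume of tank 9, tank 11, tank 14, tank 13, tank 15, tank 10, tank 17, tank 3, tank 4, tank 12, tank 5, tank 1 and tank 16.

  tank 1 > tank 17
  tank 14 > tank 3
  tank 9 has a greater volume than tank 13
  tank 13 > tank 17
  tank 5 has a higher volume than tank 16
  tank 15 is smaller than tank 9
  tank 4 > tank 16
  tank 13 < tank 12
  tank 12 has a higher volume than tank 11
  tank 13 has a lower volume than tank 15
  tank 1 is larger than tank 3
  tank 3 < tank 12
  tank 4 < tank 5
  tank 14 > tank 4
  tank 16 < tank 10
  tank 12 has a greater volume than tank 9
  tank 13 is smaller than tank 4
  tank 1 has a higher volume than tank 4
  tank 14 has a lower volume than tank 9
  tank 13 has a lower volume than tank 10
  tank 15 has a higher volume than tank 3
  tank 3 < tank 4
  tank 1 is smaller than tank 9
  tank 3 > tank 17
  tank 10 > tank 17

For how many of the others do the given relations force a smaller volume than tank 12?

10

The elements the relations force below tank 12 are tank 17, tank 16, tank 13, tank 3, tank 4, tank 14, tank 1, tank 11, tank 15, tank 9 — no chain reaches any other.
That is 10.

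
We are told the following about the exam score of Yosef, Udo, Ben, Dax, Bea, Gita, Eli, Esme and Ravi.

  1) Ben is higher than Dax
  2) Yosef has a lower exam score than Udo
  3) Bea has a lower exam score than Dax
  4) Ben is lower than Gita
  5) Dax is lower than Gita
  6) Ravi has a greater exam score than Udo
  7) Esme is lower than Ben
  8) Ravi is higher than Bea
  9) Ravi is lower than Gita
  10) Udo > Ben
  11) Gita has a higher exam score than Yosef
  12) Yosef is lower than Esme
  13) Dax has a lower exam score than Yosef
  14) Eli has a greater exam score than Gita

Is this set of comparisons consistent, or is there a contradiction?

Every relation is compatible with Bea < Dax < Yosef < Esme < Ben < Udo < Ravi < Gita < Eli; the set is consistent.

consistent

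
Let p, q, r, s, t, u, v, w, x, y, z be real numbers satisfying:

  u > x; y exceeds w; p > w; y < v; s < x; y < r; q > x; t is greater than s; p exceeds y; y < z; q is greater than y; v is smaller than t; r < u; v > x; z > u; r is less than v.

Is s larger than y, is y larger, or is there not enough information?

undetermined

Following every chain through y: above y we get r, p, u, q, v, t, z; below y we get w.
s is not reached, and no chain runs the other way from s to y.
So the given relations leave the order of y and s undetermined.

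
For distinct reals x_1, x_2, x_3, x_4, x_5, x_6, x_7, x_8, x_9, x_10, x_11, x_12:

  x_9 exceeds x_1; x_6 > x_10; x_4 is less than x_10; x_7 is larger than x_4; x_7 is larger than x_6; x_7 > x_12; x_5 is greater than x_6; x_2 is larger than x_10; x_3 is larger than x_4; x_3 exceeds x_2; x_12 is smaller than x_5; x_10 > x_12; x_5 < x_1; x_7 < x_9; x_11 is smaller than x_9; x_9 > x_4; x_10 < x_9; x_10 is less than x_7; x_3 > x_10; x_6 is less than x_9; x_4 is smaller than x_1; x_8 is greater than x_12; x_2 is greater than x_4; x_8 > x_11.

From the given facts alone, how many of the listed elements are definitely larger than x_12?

Directly above x_12: x_10, x_8, x_5, x_7.
One step further: x_6, x_2, x_1, x_3, x_9 (9 so far).
Nothing else is reachable above x_12; 9 in all.

9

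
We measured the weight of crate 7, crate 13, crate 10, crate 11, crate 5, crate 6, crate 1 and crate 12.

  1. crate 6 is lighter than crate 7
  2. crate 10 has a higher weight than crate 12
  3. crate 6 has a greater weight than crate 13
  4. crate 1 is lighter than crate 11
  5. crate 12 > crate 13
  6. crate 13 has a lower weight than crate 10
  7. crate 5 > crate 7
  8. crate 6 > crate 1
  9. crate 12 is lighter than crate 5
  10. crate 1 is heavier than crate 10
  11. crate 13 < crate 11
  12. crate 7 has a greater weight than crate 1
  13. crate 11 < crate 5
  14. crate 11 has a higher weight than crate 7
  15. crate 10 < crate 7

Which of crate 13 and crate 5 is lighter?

crate 13 < crate 12 and crate 12 < crate 10 give crate 13 < crate 10.
Then crate 10 < crate 1 extends the chain to crate 1.
Then crate 1 < crate 6 extends the chain to crate 6.
Then crate 6 < crate 7 extends the chain to crate 7.
Then crate 7 < crate 5 extends the chain to crate 5.
So crate 13 < crate 5; crate 13 is the lighter of the two.

crate 13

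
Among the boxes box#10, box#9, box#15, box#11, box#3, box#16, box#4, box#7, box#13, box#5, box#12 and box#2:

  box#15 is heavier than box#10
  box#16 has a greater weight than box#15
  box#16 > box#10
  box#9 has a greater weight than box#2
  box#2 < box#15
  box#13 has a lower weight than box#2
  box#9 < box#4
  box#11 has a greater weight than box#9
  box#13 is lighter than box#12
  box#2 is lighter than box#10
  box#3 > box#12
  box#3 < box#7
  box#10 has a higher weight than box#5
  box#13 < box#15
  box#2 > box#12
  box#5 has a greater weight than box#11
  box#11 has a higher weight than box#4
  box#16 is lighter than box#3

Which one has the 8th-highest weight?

The consecutive relations fix a unique order: box#13 < box#12 < box#2 < box#9 < box#4 < box#11 < box#5 < box#10 < box#15 < box#16 < box#3 < box#7.
Counting 8 from the largest end gives box#4.

box#4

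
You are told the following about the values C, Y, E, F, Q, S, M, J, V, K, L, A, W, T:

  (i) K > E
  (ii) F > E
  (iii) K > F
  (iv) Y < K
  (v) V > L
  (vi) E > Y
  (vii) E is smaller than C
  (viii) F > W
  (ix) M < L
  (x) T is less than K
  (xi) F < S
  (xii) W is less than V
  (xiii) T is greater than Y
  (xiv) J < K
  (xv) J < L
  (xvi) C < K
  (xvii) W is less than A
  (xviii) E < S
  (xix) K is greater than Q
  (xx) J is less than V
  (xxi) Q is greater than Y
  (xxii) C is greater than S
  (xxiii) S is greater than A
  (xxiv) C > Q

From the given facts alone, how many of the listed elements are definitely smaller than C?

From C the given relations immediately reach E, Q, S.
From those, Y, F, A — 6 in total.
From those, W — 7 in total.
No other element is forced below C by the given relations, so the count is 7.

7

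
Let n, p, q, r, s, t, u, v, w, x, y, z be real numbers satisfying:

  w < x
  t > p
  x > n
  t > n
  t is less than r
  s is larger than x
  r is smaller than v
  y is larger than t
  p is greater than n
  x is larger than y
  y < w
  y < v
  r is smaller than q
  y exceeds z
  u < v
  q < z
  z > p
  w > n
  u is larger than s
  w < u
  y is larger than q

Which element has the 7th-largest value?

Chaining the given pairs: n < p < t < r < q < z < y < w < x < s < u < v.
Counting 7 from the largest end gives z.

z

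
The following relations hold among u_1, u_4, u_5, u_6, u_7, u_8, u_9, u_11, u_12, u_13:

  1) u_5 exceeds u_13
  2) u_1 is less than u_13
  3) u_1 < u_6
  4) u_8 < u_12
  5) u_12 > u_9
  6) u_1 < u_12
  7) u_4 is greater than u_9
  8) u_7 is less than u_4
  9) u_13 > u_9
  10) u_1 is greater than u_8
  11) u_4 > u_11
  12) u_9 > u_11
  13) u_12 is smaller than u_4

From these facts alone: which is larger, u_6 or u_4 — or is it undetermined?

Following every chain through u_6: below u_6 we get u_8, u_1.
u_4 is not reached, and no chain runs the other way from u_4 to u_6.
So the given relations leave the order of u_6 and u_4 undetermined.

undetermined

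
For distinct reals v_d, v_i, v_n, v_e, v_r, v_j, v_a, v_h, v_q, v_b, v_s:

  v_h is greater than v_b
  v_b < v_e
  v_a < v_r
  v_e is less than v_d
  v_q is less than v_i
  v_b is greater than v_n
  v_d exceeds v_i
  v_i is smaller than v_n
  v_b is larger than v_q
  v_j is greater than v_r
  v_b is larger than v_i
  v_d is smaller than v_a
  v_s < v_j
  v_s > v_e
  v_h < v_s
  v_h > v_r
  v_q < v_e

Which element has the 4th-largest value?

v_r

The consecutive relations fix a unique order: v_q < v_i < v_n < v_b < v_e < v_d < v_a < v_r < v_h < v_s < v_j.
The 4th largest is v_r.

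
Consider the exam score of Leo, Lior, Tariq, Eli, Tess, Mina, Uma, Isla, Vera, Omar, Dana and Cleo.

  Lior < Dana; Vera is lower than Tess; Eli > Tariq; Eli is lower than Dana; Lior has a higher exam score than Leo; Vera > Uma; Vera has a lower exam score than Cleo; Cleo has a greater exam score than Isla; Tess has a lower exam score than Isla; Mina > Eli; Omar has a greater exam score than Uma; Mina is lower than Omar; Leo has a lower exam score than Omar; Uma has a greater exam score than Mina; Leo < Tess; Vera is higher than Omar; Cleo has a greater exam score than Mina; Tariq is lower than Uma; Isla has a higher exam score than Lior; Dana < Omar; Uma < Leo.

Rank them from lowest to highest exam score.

Tariq < Eli < Mina < Uma < Leo < Lior < Dana < Omar < Vera < Tess < Isla < Cleo

The consecutive links are each given: Tariq < Eli; Eli < Mina; Mina < Uma; Uma < Leo; Leo < Lior; Lior < Dana; Dana < Omar; Omar < Vera; Vera < Tess; Tess < Isla; Isla < Cleo.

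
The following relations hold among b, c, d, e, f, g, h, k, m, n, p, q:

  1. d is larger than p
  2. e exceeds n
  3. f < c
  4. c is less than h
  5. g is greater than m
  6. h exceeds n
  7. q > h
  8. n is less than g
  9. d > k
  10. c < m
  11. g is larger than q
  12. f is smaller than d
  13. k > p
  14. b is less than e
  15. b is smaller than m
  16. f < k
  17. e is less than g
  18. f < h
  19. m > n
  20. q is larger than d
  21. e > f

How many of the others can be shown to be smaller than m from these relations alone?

Directly below m: b, n, c.
One step further: f (4 so far).
Nothing else is reachable below m; 4 in all.

4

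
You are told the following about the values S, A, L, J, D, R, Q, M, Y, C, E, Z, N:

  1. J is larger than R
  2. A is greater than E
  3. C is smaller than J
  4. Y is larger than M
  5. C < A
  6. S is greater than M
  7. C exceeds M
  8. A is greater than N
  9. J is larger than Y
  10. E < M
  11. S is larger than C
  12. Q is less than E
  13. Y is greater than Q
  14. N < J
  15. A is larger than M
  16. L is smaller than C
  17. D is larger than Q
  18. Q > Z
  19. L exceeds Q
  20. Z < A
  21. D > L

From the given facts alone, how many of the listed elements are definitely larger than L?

The elements the relations force above L are D, C, J, S, A — no chain reaches any other.
That is 5.

5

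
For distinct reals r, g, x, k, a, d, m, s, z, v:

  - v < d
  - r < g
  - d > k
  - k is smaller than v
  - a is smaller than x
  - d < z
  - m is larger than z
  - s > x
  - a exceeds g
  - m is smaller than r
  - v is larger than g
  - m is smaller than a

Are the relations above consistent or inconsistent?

We have g < v stated directly, yet also v < d < z < m < r < g by chaining the others — so v < g. Contradiction.

inconsistent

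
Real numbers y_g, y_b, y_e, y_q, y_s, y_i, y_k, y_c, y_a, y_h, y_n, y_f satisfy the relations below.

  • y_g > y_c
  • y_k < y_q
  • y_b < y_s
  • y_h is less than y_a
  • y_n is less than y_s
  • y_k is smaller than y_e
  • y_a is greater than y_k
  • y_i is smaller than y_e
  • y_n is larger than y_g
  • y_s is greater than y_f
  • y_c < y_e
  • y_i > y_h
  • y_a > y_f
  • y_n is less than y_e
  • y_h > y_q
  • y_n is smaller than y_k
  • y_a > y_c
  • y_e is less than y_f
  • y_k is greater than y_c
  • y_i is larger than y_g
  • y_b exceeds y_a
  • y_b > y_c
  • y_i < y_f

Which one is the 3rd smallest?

The consecutive relations fix a unique order: y_c < y_g < y_n < y_k < y_q < y_h < y_i < y_e < y_f < y_a < y_b < y_s.
The 3rd smallest is y_n.

y_n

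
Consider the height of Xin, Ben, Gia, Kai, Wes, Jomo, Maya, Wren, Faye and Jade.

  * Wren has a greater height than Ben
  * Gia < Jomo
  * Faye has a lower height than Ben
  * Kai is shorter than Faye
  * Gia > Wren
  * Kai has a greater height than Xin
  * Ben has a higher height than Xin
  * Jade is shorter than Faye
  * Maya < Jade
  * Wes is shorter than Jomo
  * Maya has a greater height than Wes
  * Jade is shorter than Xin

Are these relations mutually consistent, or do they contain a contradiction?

Every relation is compatible with Wes < Maya < Jade < Xin < Kai < Faye < Ben < Wren < Gia < Jomo; the set is consistent.

consistent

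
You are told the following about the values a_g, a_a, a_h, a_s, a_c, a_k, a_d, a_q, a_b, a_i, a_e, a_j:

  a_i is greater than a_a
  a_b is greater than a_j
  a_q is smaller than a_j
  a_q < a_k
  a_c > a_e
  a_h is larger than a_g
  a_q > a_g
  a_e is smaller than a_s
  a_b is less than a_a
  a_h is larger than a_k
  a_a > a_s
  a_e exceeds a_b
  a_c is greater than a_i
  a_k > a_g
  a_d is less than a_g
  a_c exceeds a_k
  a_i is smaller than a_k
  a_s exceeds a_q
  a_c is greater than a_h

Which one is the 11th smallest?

a_h

The consecutive relations fix a unique order: a_d < a_g < a_q < a_j < a_b < a_e < a_s < a_a < a_i < a_k < a_h < a_c.
The 11th smallest is a_h.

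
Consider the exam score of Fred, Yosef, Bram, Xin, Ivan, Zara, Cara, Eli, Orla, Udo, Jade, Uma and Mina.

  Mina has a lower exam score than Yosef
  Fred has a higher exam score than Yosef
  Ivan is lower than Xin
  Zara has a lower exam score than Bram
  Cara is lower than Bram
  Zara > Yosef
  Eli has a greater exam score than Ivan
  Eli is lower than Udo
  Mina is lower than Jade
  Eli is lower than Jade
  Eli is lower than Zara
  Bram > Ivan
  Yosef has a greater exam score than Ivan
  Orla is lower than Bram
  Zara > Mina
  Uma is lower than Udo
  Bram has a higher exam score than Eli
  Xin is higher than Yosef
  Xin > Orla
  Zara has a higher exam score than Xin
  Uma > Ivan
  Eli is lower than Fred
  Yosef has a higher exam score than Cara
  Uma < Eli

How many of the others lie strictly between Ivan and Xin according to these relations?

1

Chaining upward from Ivan reaches: Uma, Eli, Yosef, Jade, Udo, Fred, Zara, Bram.
Chaining downward from Xin reaches: Cara, Orla, Mina, Yosef.
Strictly between Ivan and Xin are those in both lists: Yosef — 1 element.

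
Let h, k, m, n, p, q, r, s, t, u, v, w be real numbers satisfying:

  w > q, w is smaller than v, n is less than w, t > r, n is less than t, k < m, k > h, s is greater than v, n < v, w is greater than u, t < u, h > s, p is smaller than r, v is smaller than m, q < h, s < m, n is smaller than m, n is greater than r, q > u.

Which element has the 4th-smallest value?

t

The consecutive relations fix a unique order: p < r < n < t < u < q < w < v < s < h < k < m.
The 4th smallest is t.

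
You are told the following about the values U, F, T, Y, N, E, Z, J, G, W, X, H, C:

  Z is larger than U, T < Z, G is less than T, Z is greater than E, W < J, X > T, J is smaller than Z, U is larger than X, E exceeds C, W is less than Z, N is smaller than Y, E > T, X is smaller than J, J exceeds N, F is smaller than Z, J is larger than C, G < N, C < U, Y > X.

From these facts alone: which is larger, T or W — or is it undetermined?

Following every chain through T: above T we get X, E, J, U, Y, Z; below T we get G.
W is not reached, and no chain runs the other way from W to T.
So the given relations leave the order of T and W undetermined.

undetermined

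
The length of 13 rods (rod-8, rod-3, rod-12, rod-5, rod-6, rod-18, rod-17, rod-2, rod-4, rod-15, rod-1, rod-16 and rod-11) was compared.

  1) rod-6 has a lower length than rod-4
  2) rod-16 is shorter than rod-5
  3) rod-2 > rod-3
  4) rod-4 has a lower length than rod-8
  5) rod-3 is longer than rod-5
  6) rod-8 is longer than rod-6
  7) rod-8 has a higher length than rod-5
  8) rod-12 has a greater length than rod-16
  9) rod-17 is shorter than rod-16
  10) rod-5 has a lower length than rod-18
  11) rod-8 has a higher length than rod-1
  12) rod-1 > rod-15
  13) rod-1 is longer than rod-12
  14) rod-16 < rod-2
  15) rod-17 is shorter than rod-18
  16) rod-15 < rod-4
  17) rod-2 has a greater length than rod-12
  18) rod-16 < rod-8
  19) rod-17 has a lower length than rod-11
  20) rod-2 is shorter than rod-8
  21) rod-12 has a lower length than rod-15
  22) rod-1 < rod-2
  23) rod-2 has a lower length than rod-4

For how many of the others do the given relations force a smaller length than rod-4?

9

The elements the relations force below rod-4 are rod-17, rod-16, rod-5, rod-12, rod-15, rod-1, rod-3, rod-2, rod-6 — no chain reaches any other.
That is 9.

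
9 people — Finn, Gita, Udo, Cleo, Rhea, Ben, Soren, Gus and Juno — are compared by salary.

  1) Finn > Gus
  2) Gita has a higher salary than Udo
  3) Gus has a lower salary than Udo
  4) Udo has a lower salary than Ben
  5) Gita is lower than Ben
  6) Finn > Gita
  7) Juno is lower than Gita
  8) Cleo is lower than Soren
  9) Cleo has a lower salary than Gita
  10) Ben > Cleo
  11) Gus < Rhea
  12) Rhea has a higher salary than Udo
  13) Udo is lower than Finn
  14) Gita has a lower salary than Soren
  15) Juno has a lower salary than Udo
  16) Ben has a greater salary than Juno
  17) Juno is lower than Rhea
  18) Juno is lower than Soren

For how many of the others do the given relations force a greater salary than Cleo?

4

Directly above Cleo: Gita, Soren, Ben.
One step further: Finn (4 so far).
Nothing else is reachable above Cleo; 4 in all.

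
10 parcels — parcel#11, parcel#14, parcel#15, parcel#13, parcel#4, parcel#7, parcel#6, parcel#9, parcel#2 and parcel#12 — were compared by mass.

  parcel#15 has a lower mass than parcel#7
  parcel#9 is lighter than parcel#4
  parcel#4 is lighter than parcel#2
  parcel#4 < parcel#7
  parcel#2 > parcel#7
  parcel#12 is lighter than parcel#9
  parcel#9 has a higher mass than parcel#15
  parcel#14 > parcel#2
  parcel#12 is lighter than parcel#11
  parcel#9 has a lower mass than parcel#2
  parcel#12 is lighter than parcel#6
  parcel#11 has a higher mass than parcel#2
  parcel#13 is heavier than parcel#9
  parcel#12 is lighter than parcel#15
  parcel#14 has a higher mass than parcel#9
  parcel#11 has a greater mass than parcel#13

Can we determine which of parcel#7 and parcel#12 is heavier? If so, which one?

parcel#7

parcel#12 < parcel#15 and parcel#15 < parcel#9 give parcel#12 < parcel#9.
Then parcel#9 < parcel#4 extends the chain to parcel#4.
With parcel#4 < parcel#7: parcel#12 < parcel#15 < parcel#9 < parcel#4 < parcel#7.
So parcel#7 is heavier.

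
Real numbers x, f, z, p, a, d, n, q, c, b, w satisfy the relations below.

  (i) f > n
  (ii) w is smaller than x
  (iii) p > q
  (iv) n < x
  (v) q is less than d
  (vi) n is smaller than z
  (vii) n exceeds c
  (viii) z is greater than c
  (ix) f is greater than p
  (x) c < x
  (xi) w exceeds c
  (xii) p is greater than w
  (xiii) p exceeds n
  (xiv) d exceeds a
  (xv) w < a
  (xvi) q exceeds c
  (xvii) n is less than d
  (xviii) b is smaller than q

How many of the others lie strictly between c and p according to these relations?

Chaining upward from c reaches: w, n, x, q, a, f, d, z.
Chaining downward from p reaches: w, b, n, q.
Strictly between c and p are those in both lists: w, n, q — 3 elements.

3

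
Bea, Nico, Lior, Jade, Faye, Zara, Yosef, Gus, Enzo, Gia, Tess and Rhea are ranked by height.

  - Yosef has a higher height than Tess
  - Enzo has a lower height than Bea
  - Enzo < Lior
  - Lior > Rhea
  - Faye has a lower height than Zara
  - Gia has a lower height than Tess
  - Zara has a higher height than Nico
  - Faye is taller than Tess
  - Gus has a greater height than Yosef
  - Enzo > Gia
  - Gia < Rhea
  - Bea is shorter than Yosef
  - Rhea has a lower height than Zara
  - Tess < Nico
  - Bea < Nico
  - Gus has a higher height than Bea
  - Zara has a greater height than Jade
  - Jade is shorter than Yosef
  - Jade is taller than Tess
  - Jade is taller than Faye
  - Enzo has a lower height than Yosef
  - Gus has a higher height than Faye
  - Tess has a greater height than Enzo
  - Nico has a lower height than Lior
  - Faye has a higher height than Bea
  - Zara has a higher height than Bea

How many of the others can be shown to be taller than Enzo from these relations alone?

The elements the relations force above Enzo are Bea, Tess, Faye, Jade, Yosef, Nico, Gus, Zara, Lior — no chain reaches any other.
That is 9.

9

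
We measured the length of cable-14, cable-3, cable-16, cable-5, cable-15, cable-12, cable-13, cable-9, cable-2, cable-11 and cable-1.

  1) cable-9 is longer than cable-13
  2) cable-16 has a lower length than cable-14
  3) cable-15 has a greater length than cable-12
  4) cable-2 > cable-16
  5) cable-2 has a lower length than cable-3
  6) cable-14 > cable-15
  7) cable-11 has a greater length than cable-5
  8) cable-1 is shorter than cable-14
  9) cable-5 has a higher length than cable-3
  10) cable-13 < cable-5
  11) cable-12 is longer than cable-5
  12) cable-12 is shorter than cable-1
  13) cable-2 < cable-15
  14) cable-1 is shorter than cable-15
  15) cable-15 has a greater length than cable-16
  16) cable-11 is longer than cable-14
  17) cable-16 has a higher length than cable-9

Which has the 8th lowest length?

Piecing the relations together gives one ordering: cable-13 < cable-9 < cable-16 < cable-2 < cable-3 < cable-5 < cable-12 < cable-1 < cable-15 < cable-14 < cable-11.
The 8th smallest is cable-1.

cable-1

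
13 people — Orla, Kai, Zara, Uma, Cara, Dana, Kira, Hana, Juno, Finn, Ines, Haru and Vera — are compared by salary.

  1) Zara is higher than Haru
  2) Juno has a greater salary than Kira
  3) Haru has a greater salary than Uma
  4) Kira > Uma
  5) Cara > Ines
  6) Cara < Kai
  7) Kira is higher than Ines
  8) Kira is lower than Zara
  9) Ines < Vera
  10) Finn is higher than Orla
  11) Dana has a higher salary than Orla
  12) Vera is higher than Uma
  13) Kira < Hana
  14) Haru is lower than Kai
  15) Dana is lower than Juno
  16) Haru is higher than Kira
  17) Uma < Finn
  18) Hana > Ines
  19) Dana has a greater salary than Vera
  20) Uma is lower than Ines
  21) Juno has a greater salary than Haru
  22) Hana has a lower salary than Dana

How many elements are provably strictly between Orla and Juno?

1

The relations place Orla below Juno. An element lies strictly between them when it is forced above Orla and also forced below Juno.
Above Orla: {Dana, Finn}. Below Juno: {Uma, Ines, Kira, Haru, Hana, Vera, Dana}.
Intersection: {Dana} — 1.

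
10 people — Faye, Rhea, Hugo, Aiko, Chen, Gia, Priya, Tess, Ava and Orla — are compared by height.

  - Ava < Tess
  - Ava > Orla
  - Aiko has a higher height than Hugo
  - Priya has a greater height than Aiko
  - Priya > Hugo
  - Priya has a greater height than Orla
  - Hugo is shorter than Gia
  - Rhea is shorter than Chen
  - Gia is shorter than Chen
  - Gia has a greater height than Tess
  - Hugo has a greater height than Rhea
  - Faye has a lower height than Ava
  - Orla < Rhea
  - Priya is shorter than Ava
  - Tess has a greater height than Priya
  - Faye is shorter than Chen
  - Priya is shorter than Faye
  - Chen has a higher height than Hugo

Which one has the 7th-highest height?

Piecing the relations together gives one ordering: Orla < Rhea < Hugo < Aiko < Priya < Faye < Ava < Tess < Gia < Chen.
The 7th largest is Aiko.

Aiko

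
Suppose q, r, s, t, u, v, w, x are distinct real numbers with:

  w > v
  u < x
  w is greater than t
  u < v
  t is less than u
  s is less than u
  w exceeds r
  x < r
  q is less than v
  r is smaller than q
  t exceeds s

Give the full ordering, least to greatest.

s < t < u < x < r < q < v < w

The consecutive links are each given: s < t; t < u; u < x; x < r; r < q; q < v; v < w.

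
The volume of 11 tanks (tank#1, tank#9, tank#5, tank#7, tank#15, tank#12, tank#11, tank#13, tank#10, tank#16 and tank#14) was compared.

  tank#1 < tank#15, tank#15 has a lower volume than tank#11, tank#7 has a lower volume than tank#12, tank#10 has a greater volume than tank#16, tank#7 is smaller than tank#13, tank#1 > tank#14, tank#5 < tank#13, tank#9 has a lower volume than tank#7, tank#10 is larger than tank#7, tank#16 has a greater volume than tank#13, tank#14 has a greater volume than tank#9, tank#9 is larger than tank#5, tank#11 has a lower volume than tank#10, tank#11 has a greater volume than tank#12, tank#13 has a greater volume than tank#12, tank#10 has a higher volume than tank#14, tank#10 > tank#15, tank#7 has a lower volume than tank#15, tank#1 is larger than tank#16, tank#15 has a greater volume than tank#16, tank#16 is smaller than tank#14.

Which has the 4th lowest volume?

tank#12

Piecing the relations together gives one ordering: tank#5 < tank#9 < tank#7 < tank#12 < tank#13 < tank#16 < tank#14 < tank#1 < tank#15 < tank#11 < tank#10.
Counting 4 from the smallest end gives tank#12.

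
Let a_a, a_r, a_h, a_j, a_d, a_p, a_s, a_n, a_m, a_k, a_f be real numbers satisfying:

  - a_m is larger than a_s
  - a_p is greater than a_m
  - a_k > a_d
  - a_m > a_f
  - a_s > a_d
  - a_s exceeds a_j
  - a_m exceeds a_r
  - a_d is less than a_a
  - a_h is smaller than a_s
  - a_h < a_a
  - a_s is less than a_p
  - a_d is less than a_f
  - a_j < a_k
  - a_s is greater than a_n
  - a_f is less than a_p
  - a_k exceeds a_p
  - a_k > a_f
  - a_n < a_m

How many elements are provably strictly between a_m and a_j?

1

Chaining upward from a_j reaches: a_s, a_p, a_k.
Chaining downward from a_m reaches: a_h, a_n, a_d, a_r, a_f, a_s.
Strictly between a_j and a_m are those in both lists: a_s — 1 element.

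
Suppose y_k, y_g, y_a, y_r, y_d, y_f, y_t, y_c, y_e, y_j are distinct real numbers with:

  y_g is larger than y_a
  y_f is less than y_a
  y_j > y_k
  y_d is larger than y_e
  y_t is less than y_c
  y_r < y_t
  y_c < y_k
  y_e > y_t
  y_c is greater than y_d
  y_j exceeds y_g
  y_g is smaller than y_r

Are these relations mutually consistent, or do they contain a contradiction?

The single ordering y_f < y_a < y_g < y_r < y_t < y_e < y_d < y_c < y_k < y_j satisfies every listed relation, so no contradiction arises.

consistent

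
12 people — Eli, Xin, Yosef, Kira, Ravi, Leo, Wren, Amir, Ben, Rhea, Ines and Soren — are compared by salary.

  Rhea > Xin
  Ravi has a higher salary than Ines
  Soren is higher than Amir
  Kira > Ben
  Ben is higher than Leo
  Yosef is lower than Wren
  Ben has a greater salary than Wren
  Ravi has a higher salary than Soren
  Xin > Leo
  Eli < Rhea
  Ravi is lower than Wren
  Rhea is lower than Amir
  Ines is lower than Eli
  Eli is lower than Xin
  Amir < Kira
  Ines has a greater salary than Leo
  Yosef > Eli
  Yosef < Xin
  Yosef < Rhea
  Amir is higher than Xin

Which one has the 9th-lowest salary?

Ravi

Piecing the relations together gives one ordering: Leo < Ines < Eli < Yosef < Xin < Rhea < Amir < Soren < Ravi < Wren < Ben < Kira.
Counting 9 from the smallest end gives Ravi.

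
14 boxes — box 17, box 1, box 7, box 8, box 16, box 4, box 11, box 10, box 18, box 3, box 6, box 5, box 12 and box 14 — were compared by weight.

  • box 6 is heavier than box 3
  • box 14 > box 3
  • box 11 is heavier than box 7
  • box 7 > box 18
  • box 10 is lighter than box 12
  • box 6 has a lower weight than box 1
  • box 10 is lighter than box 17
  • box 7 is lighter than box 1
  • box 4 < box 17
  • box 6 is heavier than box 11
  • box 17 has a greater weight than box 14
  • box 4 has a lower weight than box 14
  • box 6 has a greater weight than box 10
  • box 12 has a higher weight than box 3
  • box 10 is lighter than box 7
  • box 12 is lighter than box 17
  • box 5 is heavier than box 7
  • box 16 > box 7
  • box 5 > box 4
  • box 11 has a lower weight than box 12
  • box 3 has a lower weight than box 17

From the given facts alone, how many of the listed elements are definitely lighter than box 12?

5

The elements the relations force below box 12 are box 10, box 3, box 18, box 7, box 11 — no chain reaches any other.
That is 5.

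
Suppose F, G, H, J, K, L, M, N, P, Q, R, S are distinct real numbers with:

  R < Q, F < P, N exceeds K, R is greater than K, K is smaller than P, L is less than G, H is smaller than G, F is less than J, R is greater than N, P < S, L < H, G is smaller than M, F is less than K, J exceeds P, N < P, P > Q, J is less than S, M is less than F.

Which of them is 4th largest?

Q

The consecutive relations fix a unique order: L < H < G < M < F < K < N < R < Q < P < J < S.
The 4th largest is Q.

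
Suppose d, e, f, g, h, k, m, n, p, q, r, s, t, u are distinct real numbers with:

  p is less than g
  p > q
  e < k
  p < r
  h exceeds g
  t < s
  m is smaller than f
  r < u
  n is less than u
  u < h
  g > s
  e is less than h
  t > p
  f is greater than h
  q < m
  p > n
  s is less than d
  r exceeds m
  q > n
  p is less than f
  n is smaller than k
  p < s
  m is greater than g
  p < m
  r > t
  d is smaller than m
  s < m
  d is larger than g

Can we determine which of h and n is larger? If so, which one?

h

n < q and q < p give n < p.
With p < t: n < q < p < t.
Then t < s extends the chain to s.
Then s < g extends the chain to g.
Then g < m extends the chain to m.
With m < r: n < q < p < t < s < g < m < r.
Then r < u extends the chain to u.
Then u < h extends the chain to h.
So h is larger.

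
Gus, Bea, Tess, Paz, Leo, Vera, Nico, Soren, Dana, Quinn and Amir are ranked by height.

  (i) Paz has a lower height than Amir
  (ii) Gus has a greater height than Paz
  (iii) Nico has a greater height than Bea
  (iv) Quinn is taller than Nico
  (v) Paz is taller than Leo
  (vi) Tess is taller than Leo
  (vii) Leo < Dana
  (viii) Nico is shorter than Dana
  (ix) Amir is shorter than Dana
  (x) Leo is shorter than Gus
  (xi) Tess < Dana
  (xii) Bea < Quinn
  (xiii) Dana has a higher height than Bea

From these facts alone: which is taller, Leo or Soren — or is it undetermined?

undetermined

Following every chain through Leo: above Leo we get Tess, Paz, Gus, Amir, Dana.
Soren is not reached, and no chain runs the other way from Soren to Leo.
So the given relations leave the order of Leo and Soren undetermined.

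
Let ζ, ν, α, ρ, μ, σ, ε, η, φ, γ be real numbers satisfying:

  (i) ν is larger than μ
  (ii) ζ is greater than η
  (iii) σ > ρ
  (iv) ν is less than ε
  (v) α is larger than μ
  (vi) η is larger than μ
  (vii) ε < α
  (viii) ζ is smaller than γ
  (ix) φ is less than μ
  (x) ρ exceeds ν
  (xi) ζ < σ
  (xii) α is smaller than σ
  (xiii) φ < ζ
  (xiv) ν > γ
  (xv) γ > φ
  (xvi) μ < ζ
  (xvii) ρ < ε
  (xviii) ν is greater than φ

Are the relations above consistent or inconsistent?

consistent

Every relation is compatible with φ < μ < η < ζ < γ < ν < ρ < ε < α < σ; the set is consistent.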